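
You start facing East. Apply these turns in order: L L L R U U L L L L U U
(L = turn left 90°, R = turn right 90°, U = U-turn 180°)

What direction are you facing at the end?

Start: East
  L (left (90° counter-clockwise)) -> North
  L (left (90° counter-clockwise)) -> West
  L (left (90° counter-clockwise)) -> South
  R (right (90° clockwise)) -> West
  U (U-turn (180°)) -> East
  U (U-turn (180°)) -> West
  L (left (90° counter-clockwise)) -> South
  L (left (90° counter-clockwise)) -> East
  L (left (90° counter-clockwise)) -> North
  L (left (90° counter-clockwise)) -> West
  U (U-turn (180°)) -> East
  U (U-turn (180°)) -> West
Final: West

Answer: Final heading: West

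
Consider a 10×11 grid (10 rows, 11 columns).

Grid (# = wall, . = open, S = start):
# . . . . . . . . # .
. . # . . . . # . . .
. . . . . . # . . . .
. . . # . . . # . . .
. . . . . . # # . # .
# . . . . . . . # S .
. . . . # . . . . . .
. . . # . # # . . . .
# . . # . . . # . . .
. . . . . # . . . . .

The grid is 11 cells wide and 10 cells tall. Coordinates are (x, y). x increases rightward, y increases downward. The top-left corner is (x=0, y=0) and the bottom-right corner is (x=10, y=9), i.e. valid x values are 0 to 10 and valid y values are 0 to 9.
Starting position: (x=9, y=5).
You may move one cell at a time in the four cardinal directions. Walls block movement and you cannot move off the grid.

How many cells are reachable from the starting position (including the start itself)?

Answer: Reachable cells: 90

Derivation:
BFS flood-fill from (x=9, y=5):
  Distance 0: (x=9, y=5)
  Distance 1: (x=10, y=5), (x=9, y=6)
  Distance 2: (x=10, y=4), (x=8, y=6), (x=10, y=6), (x=9, y=7)
  Distance 3: (x=10, y=3), (x=7, y=6), (x=8, y=7), (x=10, y=7), (x=9, y=8)
  Distance 4: (x=10, y=2), (x=9, y=3), (x=7, y=5), (x=6, y=6), (x=7, y=7), (x=8, y=8), (x=10, y=8), (x=9, y=9)
  Distance 5: (x=10, y=1), (x=9, y=2), (x=8, y=3), (x=6, y=5), (x=5, y=6), (x=8, y=9), (x=10, y=9)
  Distance 6: (x=10, y=0), (x=9, y=1), (x=8, y=2), (x=8, y=4), (x=5, y=5), (x=7, y=9)
  Distance 7: (x=8, y=1), (x=7, y=2), (x=5, y=4), (x=4, y=5), (x=6, y=9)
  Distance 8: (x=8, y=0), (x=5, y=3), (x=4, y=4), (x=3, y=5), (x=6, y=8)
  Distance 9: (x=7, y=0), (x=5, y=2), (x=4, y=3), (x=6, y=3), (x=3, y=4), (x=2, y=5), (x=3, y=6), (x=5, y=8)
  Distance 10: (x=6, y=0), (x=5, y=1), (x=4, y=2), (x=2, y=4), (x=1, y=5), (x=2, y=6), (x=4, y=8)
  Distance 11: (x=5, y=0), (x=4, y=1), (x=6, y=1), (x=3, y=2), (x=2, y=3), (x=1, y=4), (x=1, y=6), (x=2, y=7), (x=4, y=7), (x=4, y=9)
  Distance 12: (x=4, y=0), (x=3, y=1), (x=2, y=2), (x=1, y=3), (x=0, y=4), (x=0, y=6), (x=1, y=7), (x=2, y=8), (x=3, y=9)
  Distance 13: (x=3, y=0), (x=1, y=2), (x=0, y=3), (x=0, y=7), (x=1, y=8), (x=2, y=9)
  Distance 14: (x=2, y=0), (x=1, y=1), (x=0, y=2), (x=1, y=9)
  Distance 15: (x=1, y=0), (x=0, y=1), (x=0, y=9)
Total reachable: 90 (grid has 90 open cells total)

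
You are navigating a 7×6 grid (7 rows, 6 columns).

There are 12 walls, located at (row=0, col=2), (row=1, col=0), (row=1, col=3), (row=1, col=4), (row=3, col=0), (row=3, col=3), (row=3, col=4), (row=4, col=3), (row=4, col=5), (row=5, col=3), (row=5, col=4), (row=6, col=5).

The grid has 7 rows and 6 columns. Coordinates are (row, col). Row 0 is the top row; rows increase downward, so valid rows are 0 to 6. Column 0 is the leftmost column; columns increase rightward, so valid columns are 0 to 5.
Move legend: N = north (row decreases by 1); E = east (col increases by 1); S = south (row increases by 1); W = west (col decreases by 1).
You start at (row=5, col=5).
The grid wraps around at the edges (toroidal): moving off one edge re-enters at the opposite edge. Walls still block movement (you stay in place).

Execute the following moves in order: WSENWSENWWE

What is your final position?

Answer: Final position: (row=4, col=1)

Derivation:
Start: (row=5, col=5)
  W (west): blocked, stay at (row=5, col=5)
  S (south): blocked, stay at (row=5, col=5)
  E (east): (row=5, col=5) -> (row=5, col=0)
  N (north): (row=5, col=0) -> (row=4, col=0)
  W (west): blocked, stay at (row=4, col=0)
  S (south): (row=4, col=0) -> (row=5, col=0)
  E (east): (row=5, col=0) -> (row=5, col=1)
  N (north): (row=5, col=1) -> (row=4, col=1)
  W (west): (row=4, col=1) -> (row=4, col=0)
  W (west): blocked, stay at (row=4, col=0)
  E (east): (row=4, col=0) -> (row=4, col=1)
Final: (row=4, col=1)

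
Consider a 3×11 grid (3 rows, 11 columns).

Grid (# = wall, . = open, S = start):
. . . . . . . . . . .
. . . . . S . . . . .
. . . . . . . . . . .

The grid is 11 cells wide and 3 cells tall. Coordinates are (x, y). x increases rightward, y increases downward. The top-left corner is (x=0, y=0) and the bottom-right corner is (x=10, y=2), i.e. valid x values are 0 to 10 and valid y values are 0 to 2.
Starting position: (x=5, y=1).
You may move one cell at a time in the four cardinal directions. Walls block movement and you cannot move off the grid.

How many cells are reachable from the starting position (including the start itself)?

BFS flood-fill from (x=5, y=1):
  Distance 0: (x=5, y=1)
  Distance 1: (x=5, y=0), (x=4, y=1), (x=6, y=1), (x=5, y=2)
  Distance 2: (x=4, y=0), (x=6, y=0), (x=3, y=1), (x=7, y=1), (x=4, y=2), (x=6, y=2)
  Distance 3: (x=3, y=0), (x=7, y=0), (x=2, y=1), (x=8, y=1), (x=3, y=2), (x=7, y=2)
  Distance 4: (x=2, y=0), (x=8, y=0), (x=1, y=1), (x=9, y=1), (x=2, y=2), (x=8, y=2)
  Distance 5: (x=1, y=0), (x=9, y=0), (x=0, y=1), (x=10, y=1), (x=1, y=2), (x=9, y=2)
  Distance 6: (x=0, y=0), (x=10, y=0), (x=0, y=2), (x=10, y=2)
Total reachable: 33 (grid has 33 open cells total)

Answer: Reachable cells: 33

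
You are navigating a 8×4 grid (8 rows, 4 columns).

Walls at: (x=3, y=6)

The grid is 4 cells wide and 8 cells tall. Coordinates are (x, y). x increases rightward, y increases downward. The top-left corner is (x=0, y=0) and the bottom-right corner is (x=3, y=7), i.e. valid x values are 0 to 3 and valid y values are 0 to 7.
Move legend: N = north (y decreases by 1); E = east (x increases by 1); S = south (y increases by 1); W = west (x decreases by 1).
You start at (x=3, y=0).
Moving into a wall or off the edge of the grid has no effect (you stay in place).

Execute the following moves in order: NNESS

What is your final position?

Answer: Final position: (x=3, y=2)

Derivation:
Start: (x=3, y=0)
  N (north): blocked, stay at (x=3, y=0)
  N (north): blocked, stay at (x=3, y=0)
  E (east): blocked, stay at (x=3, y=0)
  S (south): (x=3, y=0) -> (x=3, y=1)
  S (south): (x=3, y=1) -> (x=3, y=2)
Final: (x=3, y=2)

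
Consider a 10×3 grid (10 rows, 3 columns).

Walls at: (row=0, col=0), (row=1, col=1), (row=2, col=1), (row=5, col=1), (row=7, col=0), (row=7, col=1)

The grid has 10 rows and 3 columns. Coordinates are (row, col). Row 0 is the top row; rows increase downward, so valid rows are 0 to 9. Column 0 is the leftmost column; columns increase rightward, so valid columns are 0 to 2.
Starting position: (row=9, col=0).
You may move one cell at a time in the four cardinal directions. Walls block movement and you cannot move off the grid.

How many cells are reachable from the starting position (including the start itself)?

Answer: Reachable cells: 24

Derivation:
BFS flood-fill from (row=9, col=0):
  Distance 0: (row=9, col=0)
  Distance 1: (row=8, col=0), (row=9, col=1)
  Distance 2: (row=8, col=1), (row=9, col=2)
  Distance 3: (row=8, col=2)
  Distance 4: (row=7, col=2)
  Distance 5: (row=6, col=2)
  Distance 6: (row=5, col=2), (row=6, col=1)
  Distance 7: (row=4, col=2), (row=6, col=0)
  Distance 8: (row=3, col=2), (row=4, col=1), (row=5, col=0)
  Distance 9: (row=2, col=2), (row=3, col=1), (row=4, col=0)
  Distance 10: (row=1, col=2), (row=3, col=0)
  Distance 11: (row=0, col=2), (row=2, col=0)
  Distance 12: (row=0, col=1), (row=1, col=0)
Total reachable: 24 (grid has 24 open cells total)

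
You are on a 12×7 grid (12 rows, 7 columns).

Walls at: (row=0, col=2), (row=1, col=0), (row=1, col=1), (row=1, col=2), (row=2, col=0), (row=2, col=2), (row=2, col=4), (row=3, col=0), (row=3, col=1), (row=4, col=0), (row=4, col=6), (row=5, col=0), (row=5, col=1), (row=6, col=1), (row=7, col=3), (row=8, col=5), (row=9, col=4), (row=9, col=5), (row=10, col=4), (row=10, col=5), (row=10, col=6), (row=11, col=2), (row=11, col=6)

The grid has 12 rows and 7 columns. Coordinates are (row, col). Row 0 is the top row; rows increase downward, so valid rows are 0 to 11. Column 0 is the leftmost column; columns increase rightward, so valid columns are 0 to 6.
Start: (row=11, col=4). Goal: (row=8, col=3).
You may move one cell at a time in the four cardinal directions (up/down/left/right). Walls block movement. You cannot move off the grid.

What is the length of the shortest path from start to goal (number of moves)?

BFS from (row=11, col=4) until reaching (row=8, col=3):
  Distance 0: (row=11, col=4)
  Distance 1: (row=11, col=3), (row=11, col=5)
  Distance 2: (row=10, col=3)
  Distance 3: (row=9, col=3), (row=10, col=2)
  Distance 4: (row=8, col=3), (row=9, col=2), (row=10, col=1)  <- goal reached here
One shortest path (4 moves): (row=11, col=4) -> (row=11, col=3) -> (row=10, col=3) -> (row=9, col=3) -> (row=8, col=3)

Answer: Shortest path length: 4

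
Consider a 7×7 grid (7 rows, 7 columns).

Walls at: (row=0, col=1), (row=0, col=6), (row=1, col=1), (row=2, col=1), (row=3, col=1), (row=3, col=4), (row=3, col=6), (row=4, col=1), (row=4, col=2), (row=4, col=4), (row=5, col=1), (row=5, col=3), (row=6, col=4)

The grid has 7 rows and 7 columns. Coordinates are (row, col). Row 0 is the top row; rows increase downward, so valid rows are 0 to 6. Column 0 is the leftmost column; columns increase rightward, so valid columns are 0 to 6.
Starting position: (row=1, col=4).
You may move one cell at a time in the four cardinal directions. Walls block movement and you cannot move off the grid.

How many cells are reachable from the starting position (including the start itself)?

BFS flood-fill from (row=1, col=4):
  Distance 0: (row=1, col=4)
  Distance 1: (row=0, col=4), (row=1, col=3), (row=1, col=5), (row=2, col=4)
  Distance 2: (row=0, col=3), (row=0, col=5), (row=1, col=2), (row=1, col=6), (row=2, col=3), (row=2, col=5)
  Distance 3: (row=0, col=2), (row=2, col=2), (row=2, col=6), (row=3, col=3), (row=3, col=5)
  Distance 4: (row=3, col=2), (row=4, col=3), (row=4, col=5)
  Distance 5: (row=4, col=6), (row=5, col=5)
  Distance 6: (row=5, col=4), (row=5, col=6), (row=6, col=5)
  Distance 7: (row=6, col=6)
Total reachable: 25 (grid has 36 open cells total)

Answer: Reachable cells: 25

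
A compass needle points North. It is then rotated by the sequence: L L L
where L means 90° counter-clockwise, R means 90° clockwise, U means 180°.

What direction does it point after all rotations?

Answer: Final heading: East

Derivation:
Start: North
  L (left (90° counter-clockwise)) -> West
  L (left (90° counter-clockwise)) -> South
  L (left (90° counter-clockwise)) -> East
Final: East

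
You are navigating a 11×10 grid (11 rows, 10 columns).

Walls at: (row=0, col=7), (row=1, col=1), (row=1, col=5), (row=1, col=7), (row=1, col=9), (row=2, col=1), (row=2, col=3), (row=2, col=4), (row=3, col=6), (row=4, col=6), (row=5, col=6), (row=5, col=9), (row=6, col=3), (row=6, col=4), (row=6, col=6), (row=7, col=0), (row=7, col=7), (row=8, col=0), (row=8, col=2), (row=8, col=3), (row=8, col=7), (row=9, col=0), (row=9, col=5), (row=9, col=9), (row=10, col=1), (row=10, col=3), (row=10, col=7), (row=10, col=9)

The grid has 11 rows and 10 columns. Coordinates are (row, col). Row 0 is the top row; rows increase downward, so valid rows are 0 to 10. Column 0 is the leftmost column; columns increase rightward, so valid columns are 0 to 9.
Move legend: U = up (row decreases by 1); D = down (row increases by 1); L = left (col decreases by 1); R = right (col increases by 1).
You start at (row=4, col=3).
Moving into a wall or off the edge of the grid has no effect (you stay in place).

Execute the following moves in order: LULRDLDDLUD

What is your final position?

Answer: Final position: (row=6, col=0)

Derivation:
Start: (row=4, col=3)
  L (left): (row=4, col=3) -> (row=4, col=2)
  U (up): (row=4, col=2) -> (row=3, col=2)
  L (left): (row=3, col=2) -> (row=3, col=1)
  R (right): (row=3, col=1) -> (row=3, col=2)
  D (down): (row=3, col=2) -> (row=4, col=2)
  L (left): (row=4, col=2) -> (row=4, col=1)
  D (down): (row=4, col=1) -> (row=5, col=1)
  D (down): (row=5, col=1) -> (row=6, col=1)
  L (left): (row=6, col=1) -> (row=6, col=0)
  U (up): (row=6, col=0) -> (row=5, col=0)
  D (down): (row=5, col=0) -> (row=6, col=0)
Final: (row=6, col=0)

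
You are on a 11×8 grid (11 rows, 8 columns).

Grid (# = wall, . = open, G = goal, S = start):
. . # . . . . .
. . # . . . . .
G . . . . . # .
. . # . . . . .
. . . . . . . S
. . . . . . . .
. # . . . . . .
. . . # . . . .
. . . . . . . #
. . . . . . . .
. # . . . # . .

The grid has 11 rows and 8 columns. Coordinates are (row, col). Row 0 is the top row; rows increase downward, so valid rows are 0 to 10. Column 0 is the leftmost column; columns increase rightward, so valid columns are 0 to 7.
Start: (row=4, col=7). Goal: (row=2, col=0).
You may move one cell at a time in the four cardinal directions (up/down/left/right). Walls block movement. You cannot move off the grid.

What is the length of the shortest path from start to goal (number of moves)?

Answer: Shortest path length: 9

Derivation:
BFS from (row=4, col=7) until reaching (row=2, col=0):
  Distance 0: (row=4, col=7)
  Distance 1: (row=3, col=7), (row=4, col=6), (row=5, col=7)
  Distance 2: (row=2, col=7), (row=3, col=6), (row=4, col=5), (row=5, col=6), (row=6, col=7)
  Distance 3: (row=1, col=7), (row=3, col=5), (row=4, col=4), (row=5, col=5), (row=6, col=6), (row=7, col=7)
  Distance 4: (row=0, col=7), (row=1, col=6), (row=2, col=5), (row=3, col=4), (row=4, col=3), (row=5, col=4), (row=6, col=5), (row=7, col=6)
  Distance 5: (row=0, col=6), (row=1, col=5), (row=2, col=4), (row=3, col=3), (row=4, col=2), (row=5, col=3), (row=6, col=4), (row=7, col=5), (row=8, col=6)
  Distance 6: (row=0, col=5), (row=1, col=4), (row=2, col=3), (row=4, col=1), (row=5, col=2), (row=6, col=3), (row=7, col=4), (row=8, col=5), (row=9, col=6)
  Distance 7: (row=0, col=4), (row=1, col=3), (row=2, col=2), (row=3, col=1), (row=4, col=0), (row=5, col=1), (row=6, col=2), (row=8, col=4), (row=9, col=5), (row=9, col=7), (row=10, col=6)
  Distance 8: (row=0, col=3), (row=2, col=1), (row=3, col=0), (row=5, col=0), (row=7, col=2), (row=8, col=3), (row=9, col=4), (row=10, col=7)
  Distance 9: (row=1, col=1), (row=2, col=0), (row=6, col=0), (row=7, col=1), (row=8, col=2), (row=9, col=3), (row=10, col=4)  <- goal reached here
One shortest path (9 moves): (row=4, col=7) -> (row=4, col=6) -> (row=4, col=5) -> (row=4, col=4) -> (row=4, col=3) -> (row=4, col=2) -> (row=4, col=1) -> (row=4, col=0) -> (row=3, col=0) -> (row=2, col=0)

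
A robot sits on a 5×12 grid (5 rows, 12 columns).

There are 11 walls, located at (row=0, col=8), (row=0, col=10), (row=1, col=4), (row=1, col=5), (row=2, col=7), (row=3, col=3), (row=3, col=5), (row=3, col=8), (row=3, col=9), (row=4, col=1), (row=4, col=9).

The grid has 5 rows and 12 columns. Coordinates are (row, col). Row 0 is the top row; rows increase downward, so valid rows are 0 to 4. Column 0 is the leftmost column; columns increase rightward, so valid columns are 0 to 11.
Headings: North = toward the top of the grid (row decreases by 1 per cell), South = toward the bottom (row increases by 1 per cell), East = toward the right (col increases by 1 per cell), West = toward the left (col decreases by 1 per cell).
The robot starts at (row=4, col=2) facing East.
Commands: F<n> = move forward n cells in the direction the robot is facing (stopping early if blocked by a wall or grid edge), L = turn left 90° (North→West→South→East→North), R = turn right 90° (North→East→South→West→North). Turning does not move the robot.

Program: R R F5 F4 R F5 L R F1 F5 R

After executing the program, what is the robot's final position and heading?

Answer: Final position: (row=0, col=2), facing East

Derivation:
Start: (row=4, col=2), facing East
  R: turn right, now facing South
  R: turn right, now facing West
  F5: move forward 0/5 (blocked), now at (row=4, col=2)
  F4: move forward 0/4 (blocked), now at (row=4, col=2)
  R: turn right, now facing North
  F5: move forward 4/5 (blocked), now at (row=0, col=2)
  L: turn left, now facing West
  R: turn right, now facing North
  F1: move forward 0/1 (blocked), now at (row=0, col=2)
  F5: move forward 0/5 (blocked), now at (row=0, col=2)
  R: turn right, now facing East
Final: (row=0, col=2), facing East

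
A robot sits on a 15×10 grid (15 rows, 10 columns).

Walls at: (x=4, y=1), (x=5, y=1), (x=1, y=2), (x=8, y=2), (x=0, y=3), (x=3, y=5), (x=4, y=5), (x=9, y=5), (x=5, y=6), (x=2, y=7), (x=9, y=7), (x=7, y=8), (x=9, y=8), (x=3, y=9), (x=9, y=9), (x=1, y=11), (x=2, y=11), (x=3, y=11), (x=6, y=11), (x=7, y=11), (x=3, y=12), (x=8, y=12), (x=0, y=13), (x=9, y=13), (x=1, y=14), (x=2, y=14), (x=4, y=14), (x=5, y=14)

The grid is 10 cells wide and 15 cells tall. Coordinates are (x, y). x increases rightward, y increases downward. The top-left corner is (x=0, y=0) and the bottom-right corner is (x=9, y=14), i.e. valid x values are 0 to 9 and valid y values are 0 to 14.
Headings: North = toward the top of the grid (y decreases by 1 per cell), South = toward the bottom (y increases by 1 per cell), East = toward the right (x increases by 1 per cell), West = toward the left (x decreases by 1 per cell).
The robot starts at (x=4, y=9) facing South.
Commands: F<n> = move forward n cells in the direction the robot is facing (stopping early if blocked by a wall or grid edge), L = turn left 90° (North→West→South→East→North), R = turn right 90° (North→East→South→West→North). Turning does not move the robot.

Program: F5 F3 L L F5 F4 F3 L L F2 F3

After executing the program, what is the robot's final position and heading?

Answer: Final position: (x=4, y=11), facing South

Derivation:
Start: (x=4, y=9), facing South
  F5: move forward 4/5 (blocked), now at (x=4, y=13)
  F3: move forward 0/3 (blocked), now at (x=4, y=13)
  L: turn left, now facing East
  L: turn left, now facing North
  F5: move forward 5, now at (x=4, y=8)
  F4: move forward 2/4 (blocked), now at (x=4, y=6)
  F3: move forward 0/3 (blocked), now at (x=4, y=6)
  L: turn left, now facing West
  L: turn left, now facing South
  F2: move forward 2, now at (x=4, y=8)
  F3: move forward 3, now at (x=4, y=11)
Final: (x=4, y=11), facing South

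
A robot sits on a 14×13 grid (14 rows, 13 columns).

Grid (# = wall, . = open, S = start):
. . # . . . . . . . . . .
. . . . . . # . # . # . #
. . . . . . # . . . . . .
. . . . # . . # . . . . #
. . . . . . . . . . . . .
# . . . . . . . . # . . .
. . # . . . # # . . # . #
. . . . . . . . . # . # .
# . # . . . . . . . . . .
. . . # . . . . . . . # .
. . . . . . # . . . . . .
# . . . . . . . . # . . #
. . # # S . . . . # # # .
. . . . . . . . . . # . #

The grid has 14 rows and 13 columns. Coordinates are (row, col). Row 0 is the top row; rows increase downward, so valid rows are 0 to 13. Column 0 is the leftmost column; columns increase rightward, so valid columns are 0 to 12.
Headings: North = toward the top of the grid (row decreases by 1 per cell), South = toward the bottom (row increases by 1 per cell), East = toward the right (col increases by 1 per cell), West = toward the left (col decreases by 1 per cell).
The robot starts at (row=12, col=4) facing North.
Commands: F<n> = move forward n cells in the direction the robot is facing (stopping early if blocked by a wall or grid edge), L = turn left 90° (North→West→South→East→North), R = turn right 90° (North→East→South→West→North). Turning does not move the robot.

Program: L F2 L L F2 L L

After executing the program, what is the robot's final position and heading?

Answer: Final position: (row=12, col=6), facing West

Derivation:
Start: (row=12, col=4), facing North
  L: turn left, now facing West
  F2: move forward 0/2 (blocked), now at (row=12, col=4)
  L: turn left, now facing South
  L: turn left, now facing East
  F2: move forward 2, now at (row=12, col=6)
  L: turn left, now facing North
  L: turn left, now facing West
Final: (row=12, col=6), facing West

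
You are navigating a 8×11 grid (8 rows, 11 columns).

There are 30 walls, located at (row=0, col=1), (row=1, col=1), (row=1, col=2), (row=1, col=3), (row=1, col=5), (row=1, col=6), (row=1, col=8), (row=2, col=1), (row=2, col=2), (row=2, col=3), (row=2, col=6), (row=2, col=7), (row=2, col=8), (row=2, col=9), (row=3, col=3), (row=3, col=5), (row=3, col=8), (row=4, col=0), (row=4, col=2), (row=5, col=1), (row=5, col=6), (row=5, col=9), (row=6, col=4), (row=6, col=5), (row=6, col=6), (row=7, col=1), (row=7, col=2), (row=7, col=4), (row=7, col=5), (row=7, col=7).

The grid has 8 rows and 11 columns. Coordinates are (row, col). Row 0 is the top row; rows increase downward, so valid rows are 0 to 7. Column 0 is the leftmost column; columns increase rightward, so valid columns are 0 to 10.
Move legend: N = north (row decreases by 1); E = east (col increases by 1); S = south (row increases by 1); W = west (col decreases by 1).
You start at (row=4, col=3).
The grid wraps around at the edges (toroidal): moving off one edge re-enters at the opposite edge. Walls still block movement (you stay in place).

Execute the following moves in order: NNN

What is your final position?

Answer: Final position: (row=4, col=3)

Derivation:
Start: (row=4, col=3)
  [×3]N (north): blocked, stay at (row=4, col=3)
Final: (row=4, col=3)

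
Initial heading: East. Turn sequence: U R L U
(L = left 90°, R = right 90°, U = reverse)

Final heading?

Answer: Final heading: East

Derivation:
Start: East
  U (U-turn (180°)) -> West
  R (right (90° clockwise)) -> North
  L (left (90° counter-clockwise)) -> West
  U (U-turn (180°)) -> East
Final: East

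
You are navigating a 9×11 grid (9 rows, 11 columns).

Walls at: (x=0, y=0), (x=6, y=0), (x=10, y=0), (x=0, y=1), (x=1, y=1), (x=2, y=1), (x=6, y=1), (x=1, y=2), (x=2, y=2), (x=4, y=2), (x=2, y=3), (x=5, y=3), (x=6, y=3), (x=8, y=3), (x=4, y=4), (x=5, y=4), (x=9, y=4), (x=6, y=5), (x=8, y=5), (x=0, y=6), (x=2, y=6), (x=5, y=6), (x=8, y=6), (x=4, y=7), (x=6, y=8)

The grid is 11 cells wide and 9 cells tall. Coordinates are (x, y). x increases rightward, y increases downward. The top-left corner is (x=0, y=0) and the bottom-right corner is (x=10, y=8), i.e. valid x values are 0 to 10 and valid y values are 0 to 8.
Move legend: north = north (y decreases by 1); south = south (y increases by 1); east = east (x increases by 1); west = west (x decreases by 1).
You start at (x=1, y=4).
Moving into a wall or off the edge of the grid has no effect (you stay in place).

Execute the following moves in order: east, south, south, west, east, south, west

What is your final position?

Start: (x=1, y=4)
  east (east): (x=1, y=4) -> (x=2, y=4)
  south (south): (x=2, y=4) -> (x=2, y=5)
  south (south): blocked, stay at (x=2, y=5)
  west (west): (x=2, y=5) -> (x=1, y=5)
  east (east): (x=1, y=5) -> (x=2, y=5)
  south (south): blocked, stay at (x=2, y=5)
  west (west): (x=2, y=5) -> (x=1, y=5)
Final: (x=1, y=5)

Answer: Final position: (x=1, y=5)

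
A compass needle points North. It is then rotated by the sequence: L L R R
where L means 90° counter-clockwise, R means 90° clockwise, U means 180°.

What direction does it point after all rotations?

Answer: Final heading: North

Derivation:
Start: North
  L (left (90° counter-clockwise)) -> West
  L (left (90° counter-clockwise)) -> South
  R (right (90° clockwise)) -> West
  R (right (90° clockwise)) -> North
Final: North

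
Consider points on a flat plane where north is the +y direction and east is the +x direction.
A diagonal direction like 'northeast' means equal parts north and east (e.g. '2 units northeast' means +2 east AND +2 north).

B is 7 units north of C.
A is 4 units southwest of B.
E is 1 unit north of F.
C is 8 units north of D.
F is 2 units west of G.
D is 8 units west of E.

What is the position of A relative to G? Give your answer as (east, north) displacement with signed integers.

Answer: A is at (east=-14, north=12) relative to G.

Derivation:
Place G at the origin (east=0, north=0).
  F is 2 units west of G: delta (east=-2, north=+0); F at (east=-2, north=0).
  E is 1 unit north of F: delta (east=+0, north=+1); E at (east=-2, north=1).
  D is 8 units west of E: delta (east=-8, north=+0); D at (east=-10, north=1).
  C is 8 units north of D: delta (east=+0, north=+8); C at (east=-10, north=9).
  B is 7 units north of C: delta (east=+0, north=+7); B at (east=-10, north=16).
  A is 4 units southwest of B: delta (east=-4, north=-4); A at (east=-14, north=12).
Therefore A relative to G: (east=-14, north=12).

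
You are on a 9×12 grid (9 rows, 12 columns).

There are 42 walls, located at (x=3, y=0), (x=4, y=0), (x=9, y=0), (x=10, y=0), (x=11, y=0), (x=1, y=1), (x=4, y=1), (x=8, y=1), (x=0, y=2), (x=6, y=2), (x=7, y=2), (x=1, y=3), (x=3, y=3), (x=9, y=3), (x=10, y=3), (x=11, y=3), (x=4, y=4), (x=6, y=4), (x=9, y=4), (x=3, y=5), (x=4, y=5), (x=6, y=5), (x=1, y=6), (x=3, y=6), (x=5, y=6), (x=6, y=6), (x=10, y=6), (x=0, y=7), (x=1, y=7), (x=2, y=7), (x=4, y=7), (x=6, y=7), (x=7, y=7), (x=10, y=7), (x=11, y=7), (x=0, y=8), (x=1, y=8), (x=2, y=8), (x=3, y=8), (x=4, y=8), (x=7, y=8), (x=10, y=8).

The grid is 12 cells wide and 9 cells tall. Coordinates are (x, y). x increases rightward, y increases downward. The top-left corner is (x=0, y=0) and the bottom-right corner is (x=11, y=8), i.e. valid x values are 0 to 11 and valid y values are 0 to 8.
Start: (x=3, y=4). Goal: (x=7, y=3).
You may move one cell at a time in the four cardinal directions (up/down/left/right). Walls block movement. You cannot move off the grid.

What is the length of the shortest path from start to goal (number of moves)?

Answer: Shortest path length: 9

Derivation:
BFS from (x=3, y=4) until reaching (x=7, y=3):
  Distance 0: (x=3, y=4)
  Distance 1: (x=2, y=4)
  Distance 2: (x=2, y=3), (x=1, y=4), (x=2, y=5)
  Distance 3: (x=2, y=2), (x=0, y=4), (x=1, y=5), (x=2, y=6)
  Distance 4: (x=2, y=1), (x=1, y=2), (x=3, y=2), (x=0, y=3), (x=0, y=5)
  Distance 5: (x=2, y=0), (x=3, y=1), (x=4, y=2), (x=0, y=6)
  Distance 6: (x=1, y=0), (x=5, y=2), (x=4, y=3)
  Distance 7: (x=0, y=0), (x=5, y=1), (x=5, y=3)
  Distance 8: (x=5, y=0), (x=0, y=1), (x=6, y=1), (x=6, y=3), (x=5, y=4)
  Distance 9: (x=6, y=0), (x=7, y=1), (x=7, y=3), (x=5, y=5)  <- goal reached here
One shortest path (9 moves): (x=3, y=4) -> (x=2, y=4) -> (x=2, y=3) -> (x=2, y=2) -> (x=3, y=2) -> (x=4, y=2) -> (x=5, y=2) -> (x=5, y=3) -> (x=6, y=3) -> (x=7, y=3)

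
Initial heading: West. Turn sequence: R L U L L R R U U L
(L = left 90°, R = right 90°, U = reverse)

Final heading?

Answer: Final heading: North

Derivation:
Start: West
  R (right (90° clockwise)) -> North
  L (left (90° counter-clockwise)) -> West
  U (U-turn (180°)) -> East
  L (left (90° counter-clockwise)) -> North
  L (left (90° counter-clockwise)) -> West
  R (right (90° clockwise)) -> North
  R (right (90° clockwise)) -> East
  U (U-turn (180°)) -> West
  U (U-turn (180°)) -> East
  L (left (90° counter-clockwise)) -> North
Final: North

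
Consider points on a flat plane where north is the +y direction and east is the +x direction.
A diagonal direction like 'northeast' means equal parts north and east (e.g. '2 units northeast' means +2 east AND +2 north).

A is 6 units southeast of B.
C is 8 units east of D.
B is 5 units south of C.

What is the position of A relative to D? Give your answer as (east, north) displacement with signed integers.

Place D at the origin (east=0, north=0).
  C is 8 units east of D: delta (east=+8, north=+0); C at (east=8, north=0).
  B is 5 units south of C: delta (east=+0, north=-5); B at (east=8, north=-5).
  A is 6 units southeast of B: delta (east=+6, north=-6); A at (east=14, north=-11).
Therefore A relative to D: (east=14, north=-11).

Answer: A is at (east=14, north=-11) relative to D.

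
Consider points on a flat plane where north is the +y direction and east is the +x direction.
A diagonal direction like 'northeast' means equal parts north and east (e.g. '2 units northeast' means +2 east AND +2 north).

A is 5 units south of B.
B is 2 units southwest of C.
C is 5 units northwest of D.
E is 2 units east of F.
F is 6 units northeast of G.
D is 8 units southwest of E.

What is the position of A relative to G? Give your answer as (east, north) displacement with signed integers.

Place G at the origin (east=0, north=0).
  F is 6 units northeast of G: delta (east=+6, north=+6); F at (east=6, north=6).
  E is 2 units east of F: delta (east=+2, north=+0); E at (east=8, north=6).
  D is 8 units southwest of E: delta (east=-8, north=-8); D at (east=0, north=-2).
  C is 5 units northwest of D: delta (east=-5, north=+5); C at (east=-5, north=3).
  B is 2 units southwest of C: delta (east=-2, north=-2); B at (east=-7, north=1).
  A is 5 units south of B: delta (east=+0, north=-5); A at (east=-7, north=-4).
Therefore A relative to G: (east=-7, north=-4).

Answer: A is at (east=-7, north=-4) relative to G.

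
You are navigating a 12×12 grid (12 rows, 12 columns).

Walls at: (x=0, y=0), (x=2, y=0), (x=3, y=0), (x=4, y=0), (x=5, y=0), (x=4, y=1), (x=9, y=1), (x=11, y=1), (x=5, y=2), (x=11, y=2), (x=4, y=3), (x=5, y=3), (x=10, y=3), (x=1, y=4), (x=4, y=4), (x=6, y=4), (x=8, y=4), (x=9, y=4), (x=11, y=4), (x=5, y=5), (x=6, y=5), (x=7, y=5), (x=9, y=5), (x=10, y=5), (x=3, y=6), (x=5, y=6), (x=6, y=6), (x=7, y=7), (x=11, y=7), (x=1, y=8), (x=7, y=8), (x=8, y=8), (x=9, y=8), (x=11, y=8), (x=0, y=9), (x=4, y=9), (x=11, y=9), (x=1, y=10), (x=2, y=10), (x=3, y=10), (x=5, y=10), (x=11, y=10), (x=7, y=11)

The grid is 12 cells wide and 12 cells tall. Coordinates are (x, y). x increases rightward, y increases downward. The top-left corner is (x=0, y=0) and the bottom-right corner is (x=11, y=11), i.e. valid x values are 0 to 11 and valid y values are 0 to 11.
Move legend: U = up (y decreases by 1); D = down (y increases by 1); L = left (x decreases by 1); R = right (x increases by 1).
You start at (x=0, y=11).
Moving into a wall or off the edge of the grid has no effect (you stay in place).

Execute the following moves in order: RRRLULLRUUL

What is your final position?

Answer: Final position: (x=0, y=11)

Derivation:
Start: (x=0, y=11)
  R (right): (x=0, y=11) -> (x=1, y=11)
  R (right): (x=1, y=11) -> (x=2, y=11)
  R (right): (x=2, y=11) -> (x=3, y=11)
  L (left): (x=3, y=11) -> (x=2, y=11)
  U (up): blocked, stay at (x=2, y=11)
  L (left): (x=2, y=11) -> (x=1, y=11)
  L (left): (x=1, y=11) -> (x=0, y=11)
  R (right): (x=0, y=11) -> (x=1, y=11)
  U (up): blocked, stay at (x=1, y=11)
  U (up): blocked, stay at (x=1, y=11)
  L (left): (x=1, y=11) -> (x=0, y=11)
Final: (x=0, y=11)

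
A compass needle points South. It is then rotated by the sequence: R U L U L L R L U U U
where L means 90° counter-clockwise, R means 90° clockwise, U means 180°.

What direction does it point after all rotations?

Start: South
  R (right (90° clockwise)) -> West
  U (U-turn (180°)) -> East
  L (left (90° counter-clockwise)) -> North
  U (U-turn (180°)) -> South
  L (left (90° counter-clockwise)) -> East
  L (left (90° counter-clockwise)) -> North
  R (right (90° clockwise)) -> East
  L (left (90° counter-clockwise)) -> North
  U (U-turn (180°)) -> South
  U (U-turn (180°)) -> North
  U (U-turn (180°)) -> South
Final: South

Answer: Final heading: South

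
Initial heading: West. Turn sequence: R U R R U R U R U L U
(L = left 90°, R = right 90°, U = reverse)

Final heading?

Answer: Final heading: East

Derivation:
Start: West
  R (right (90° clockwise)) -> North
  U (U-turn (180°)) -> South
  R (right (90° clockwise)) -> West
  R (right (90° clockwise)) -> North
  U (U-turn (180°)) -> South
  R (right (90° clockwise)) -> West
  U (U-turn (180°)) -> East
  R (right (90° clockwise)) -> South
  U (U-turn (180°)) -> North
  L (left (90° counter-clockwise)) -> West
  U (U-turn (180°)) -> East
Final: East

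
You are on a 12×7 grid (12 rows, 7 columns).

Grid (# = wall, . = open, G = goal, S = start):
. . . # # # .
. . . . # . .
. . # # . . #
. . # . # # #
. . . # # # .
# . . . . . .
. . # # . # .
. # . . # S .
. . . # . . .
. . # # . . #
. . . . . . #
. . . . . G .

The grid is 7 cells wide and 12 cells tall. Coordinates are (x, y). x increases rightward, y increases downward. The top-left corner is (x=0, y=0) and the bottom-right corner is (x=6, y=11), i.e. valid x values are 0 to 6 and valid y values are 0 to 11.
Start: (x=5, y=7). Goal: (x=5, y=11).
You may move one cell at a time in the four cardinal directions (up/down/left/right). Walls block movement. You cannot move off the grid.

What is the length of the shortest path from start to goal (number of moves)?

Answer: Shortest path length: 4

Derivation:
BFS from (x=5, y=7) until reaching (x=5, y=11):
  Distance 0: (x=5, y=7)
  Distance 1: (x=6, y=7), (x=5, y=8)
  Distance 2: (x=6, y=6), (x=4, y=8), (x=6, y=8), (x=5, y=9)
  Distance 3: (x=6, y=5), (x=4, y=9), (x=5, y=10)
  Distance 4: (x=6, y=4), (x=5, y=5), (x=4, y=10), (x=5, y=11)  <- goal reached here
One shortest path (4 moves): (x=5, y=7) -> (x=5, y=8) -> (x=5, y=9) -> (x=5, y=10) -> (x=5, y=11)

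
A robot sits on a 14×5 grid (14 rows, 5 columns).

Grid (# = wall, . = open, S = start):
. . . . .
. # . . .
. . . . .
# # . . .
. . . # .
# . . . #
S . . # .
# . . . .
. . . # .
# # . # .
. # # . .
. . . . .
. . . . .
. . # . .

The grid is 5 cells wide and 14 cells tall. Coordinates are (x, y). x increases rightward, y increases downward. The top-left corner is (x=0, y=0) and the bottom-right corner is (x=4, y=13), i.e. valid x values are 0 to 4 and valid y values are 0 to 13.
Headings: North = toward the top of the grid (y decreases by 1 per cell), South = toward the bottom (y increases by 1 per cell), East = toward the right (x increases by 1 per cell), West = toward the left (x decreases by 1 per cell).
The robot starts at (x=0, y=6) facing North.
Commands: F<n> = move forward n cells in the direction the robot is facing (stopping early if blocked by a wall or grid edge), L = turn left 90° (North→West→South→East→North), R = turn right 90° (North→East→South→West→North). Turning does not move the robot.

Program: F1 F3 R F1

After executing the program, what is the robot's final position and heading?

Answer: Final position: (x=1, y=6), facing East

Derivation:
Start: (x=0, y=6), facing North
  F1: move forward 0/1 (blocked), now at (x=0, y=6)
  F3: move forward 0/3 (blocked), now at (x=0, y=6)
  R: turn right, now facing East
  F1: move forward 1, now at (x=1, y=6)
Final: (x=1, y=6), facing East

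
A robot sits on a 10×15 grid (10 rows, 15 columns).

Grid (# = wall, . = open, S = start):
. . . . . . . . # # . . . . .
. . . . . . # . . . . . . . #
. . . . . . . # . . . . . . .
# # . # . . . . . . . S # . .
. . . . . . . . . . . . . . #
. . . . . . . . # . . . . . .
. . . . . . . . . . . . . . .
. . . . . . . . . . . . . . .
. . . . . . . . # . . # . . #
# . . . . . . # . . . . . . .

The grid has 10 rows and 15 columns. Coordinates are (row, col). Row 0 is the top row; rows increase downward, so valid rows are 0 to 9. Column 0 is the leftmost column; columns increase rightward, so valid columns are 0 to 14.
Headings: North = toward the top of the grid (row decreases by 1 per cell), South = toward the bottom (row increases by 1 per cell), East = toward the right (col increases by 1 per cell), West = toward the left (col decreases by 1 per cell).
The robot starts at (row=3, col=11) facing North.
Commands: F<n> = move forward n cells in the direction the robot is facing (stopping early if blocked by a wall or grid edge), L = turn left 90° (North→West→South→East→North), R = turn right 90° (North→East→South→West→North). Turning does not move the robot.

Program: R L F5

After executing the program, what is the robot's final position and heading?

Start: (row=3, col=11), facing North
  R: turn right, now facing East
  L: turn left, now facing North
  F5: move forward 3/5 (blocked), now at (row=0, col=11)
Final: (row=0, col=11), facing North

Answer: Final position: (row=0, col=11), facing North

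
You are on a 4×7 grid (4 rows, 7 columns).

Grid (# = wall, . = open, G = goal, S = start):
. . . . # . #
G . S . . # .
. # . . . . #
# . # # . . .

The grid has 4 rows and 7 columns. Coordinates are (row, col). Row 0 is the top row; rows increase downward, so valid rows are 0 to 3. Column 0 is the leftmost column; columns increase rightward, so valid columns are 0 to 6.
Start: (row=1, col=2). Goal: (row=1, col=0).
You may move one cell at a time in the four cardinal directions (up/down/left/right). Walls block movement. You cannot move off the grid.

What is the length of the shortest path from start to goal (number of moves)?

Answer: Shortest path length: 2

Derivation:
BFS from (row=1, col=2) until reaching (row=1, col=0):
  Distance 0: (row=1, col=2)
  Distance 1: (row=0, col=2), (row=1, col=1), (row=1, col=3), (row=2, col=2)
  Distance 2: (row=0, col=1), (row=0, col=3), (row=1, col=0), (row=1, col=4), (row=2, col=3)  <- goal reached here
One shortest path (2 moves): (row=1, col=2) -> (row=1, col=1) -> (row=1, col=0)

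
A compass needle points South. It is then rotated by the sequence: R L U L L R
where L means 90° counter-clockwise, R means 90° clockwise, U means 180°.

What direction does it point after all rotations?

Start: South
  R (right (90° clockwise)) -> West
  L (left (90° counter-clockwise)) -> South
  U (U-turn (180°)) -> North
  L (left (90° counter-clockwise)) -> West
  L (left (90° counter-clockwise)) -> South
  R (right (90° clockwise)) -> West
Final: West

Answer: Final heading: West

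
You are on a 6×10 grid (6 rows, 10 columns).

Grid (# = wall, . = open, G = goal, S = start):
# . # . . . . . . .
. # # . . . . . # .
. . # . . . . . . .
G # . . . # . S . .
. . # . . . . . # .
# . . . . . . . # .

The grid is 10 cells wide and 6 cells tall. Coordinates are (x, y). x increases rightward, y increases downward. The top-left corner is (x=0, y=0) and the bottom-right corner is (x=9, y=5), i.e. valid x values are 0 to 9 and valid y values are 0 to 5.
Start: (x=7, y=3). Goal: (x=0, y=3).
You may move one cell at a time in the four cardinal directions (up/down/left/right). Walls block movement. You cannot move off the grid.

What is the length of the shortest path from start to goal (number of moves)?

Answer: Shortest path length: 11

Derivation:
BFS from (x=7, y=3) until reaching (x=0, y=3):
  Distance 0: (x=7, y=3)
  Distance 1: (x=7, y=2), (x=6, y=3), (x=8, y=3), (x=7, y=4)
  Distance 2: (x=7, y=1), (x=6, y=2), (x=8, y=2), (x=9, y=3), (x=6, y=4), (x=7, y=5)
  Distance 3: (x=7, y=0), (x=6, y=1), (x=5, y=2), (x=9, y=2), (x=5, y=4), (x=9, y=4), (x=6, y=5)
  Distance 4: (x=6, y=0), (x=8, y=0), (x=5, y=1), (x=9, y=1), (x=4, y=2), (x=4, y=4), (x=5, y=5), (x=9, y=5)
  Distance 5: (x=5, y=0), (x=9, y=0), (x=4, y=1), (x=3, y=2), (x=4, y=3), (x=3, y=4), (x=4, y=5)
  Distance 6: (x=4, y=0), (x=3, y=1), (x=3, y=3), (x=3, y=5)
  Distance 7: (x=3, y=0), (x=2, y=3), (x=2, y=5)
  Distance 8: (x=1, y=5)
  Distance 9: (x=1, y=4)
  Distance 10: (x=0, y=4)
  Distance 11: (x=0, y=3)  <- goal reached here
One shortest path (11 moves): (x=7, y=3) -> (x=6, y=3) -> (x=6, y=4) -> (x=5, y=4) -> (x=4, y=4) -> (x=3, y=4) -> (x=3, y=5) -> (x=2, y=5) -> (x=1, y=5) -> (x=1, y=4) -> (x=0, y=4) -> (x=0, y=3)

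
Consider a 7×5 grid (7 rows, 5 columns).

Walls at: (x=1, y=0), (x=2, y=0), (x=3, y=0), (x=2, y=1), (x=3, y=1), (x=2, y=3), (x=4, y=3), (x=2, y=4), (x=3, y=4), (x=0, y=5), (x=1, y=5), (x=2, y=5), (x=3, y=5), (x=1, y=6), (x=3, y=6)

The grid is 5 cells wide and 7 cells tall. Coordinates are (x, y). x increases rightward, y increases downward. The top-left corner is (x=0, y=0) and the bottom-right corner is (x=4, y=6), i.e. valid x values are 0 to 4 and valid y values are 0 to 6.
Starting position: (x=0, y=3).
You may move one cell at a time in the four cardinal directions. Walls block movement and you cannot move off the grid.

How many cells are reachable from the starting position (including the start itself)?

BFS flood-fill from (x=0, y=3):
  Distance 0: (x=0, y=3)
  Distance 1: (x=0, y=2), (x=1, y=3), (x=0, y=4)
  Distance 2: (x=0, y=1), (x=1, y=2), (x=1, y=4)
  Distance 3: (x=0, y=0), (x=1, y=1), (x=2, y=2)
  Distance 4: (x=3, y=2)
  Distance 5: (x=4, y=2), (x=3, y=3)
  Distance 6: (x=4, y=1)
  Distance 7: (x=4, y=0)
Total reachable: 15 (grid has 20 open cells total)

Answer: Reachable cells: 15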